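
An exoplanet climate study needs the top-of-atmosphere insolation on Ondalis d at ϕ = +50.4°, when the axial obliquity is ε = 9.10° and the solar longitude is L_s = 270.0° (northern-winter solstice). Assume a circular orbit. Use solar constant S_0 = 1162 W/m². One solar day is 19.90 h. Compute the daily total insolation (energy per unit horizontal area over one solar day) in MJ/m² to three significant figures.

11.9 MJ/m²

Solar declination: sin δ = sin ε · sin L_s = sin 9.10° × sin 270.0° = -0.15816, so δ = -9.100°.
cos h₀ = −tan(+50.4°) tan(-9.100°) = 0.1936, h₀ = 1.3759 rad.
Bracket: h₀ sin ϕ sin δ + cos ϕ cos δ sin h₀ = 1.3759×0.77051×-0.15816 + 0.63742×0.98741×0.98108 = -0.167672 + 0.617487 = 0.449815.
Q̄ = (S_0/π) × [bracket] = (1162/π) × 0.449815 = 166.38 W/m².
Daily total = Q̄ × 19.90 h × 3600 s/h = 166.38 × 19.90 × 3600 / 10⁶ = 11.92 MJ/m².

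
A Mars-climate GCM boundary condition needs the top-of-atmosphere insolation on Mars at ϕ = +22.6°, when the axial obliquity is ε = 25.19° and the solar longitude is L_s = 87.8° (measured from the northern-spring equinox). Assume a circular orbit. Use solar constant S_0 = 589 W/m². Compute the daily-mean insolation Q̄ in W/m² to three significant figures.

Solar declination: sin δ = sin ε · sin L_s = sin 25.19° × sin 87.8° = 0.42531, so δ = +25.170°.
cos h₀ = −tan(+22.6°) tan(+25.170°) = -0.1956, h₀ = 1.7677 rad.
Bracket: h₀ sin ϕ sin δ + cos ϕ cos δ sin h₀ = 1.7677×0.38430×0.42531 + 0.92321×0.90505×0.98068 = 0.288925 + 0.819408 = 1.108333.
Q̄ = (S_0/π) × [bracket] = (589/π) × 1.108333 = 207.8 W/m².

Q̄ ≈ 208 W/m²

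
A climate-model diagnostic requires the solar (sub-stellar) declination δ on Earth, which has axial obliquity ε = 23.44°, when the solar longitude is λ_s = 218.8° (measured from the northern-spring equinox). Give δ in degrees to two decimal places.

sin δ = sin ε · sin λ_s = sin 23.44° × sin 218.8° = -0.249256.
δ = arcsin(-0.249256) = -14.43°.

δ = -14.43°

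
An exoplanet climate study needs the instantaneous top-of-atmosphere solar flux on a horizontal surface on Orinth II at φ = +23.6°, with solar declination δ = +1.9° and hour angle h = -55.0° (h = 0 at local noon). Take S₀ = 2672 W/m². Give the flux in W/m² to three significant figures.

1.44e+03 W/m²

cos θ_z = sin φ sin δ + cos φ cos δ cos h = 0.013274 + 0.525315 = 0.538589.
Flux = S₀ · cos θ_z = 2672 × 0.538589 = 1439 W/m².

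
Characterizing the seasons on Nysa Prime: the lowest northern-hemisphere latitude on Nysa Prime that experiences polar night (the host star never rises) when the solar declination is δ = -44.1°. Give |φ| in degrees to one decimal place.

Polar night requires cos H₀ = −tan φ tan δ ≥ 1, i.e. tan φ tan δ ≤ −1.
The boundary is |tan φ| · |tan δ| = 1, so |φ| = 90° − |δ| = 90° − 44.1° = 45.9° in the northern hemisphere.

|φ| = 45.9°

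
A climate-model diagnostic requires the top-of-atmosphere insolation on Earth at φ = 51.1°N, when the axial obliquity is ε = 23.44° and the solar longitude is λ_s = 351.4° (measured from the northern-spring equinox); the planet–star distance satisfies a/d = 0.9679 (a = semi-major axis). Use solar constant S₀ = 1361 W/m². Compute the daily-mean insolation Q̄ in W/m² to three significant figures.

Q̄ ≈ 226 W/m²

Solar declination: sin δ = sin ε · sin λ_s = sin 23.44° × sin 351.4° = -0.05948, so δ = -3.410°.
cos H₀ = −tan(+51.1°) tan(-3.410°) = 0.0738, H₀ = 1.4969 rad.
Bracket: H₀ sin φ sin δ + cos φ cos δ sin H₀ = 1.4969×0.77824×-0.05948 + 0.62796×0.99823×0.99727 = -0.069291 + 0.625137 = 0.555846.
Inverse-square distance factor (a/d)² = 0.9679² = 0.936830.
Q̄ = (S₀/π) × 0.936830 × [bracket] = (1361/π) × 0.936830 × 0.555846 = 225.6 W/m².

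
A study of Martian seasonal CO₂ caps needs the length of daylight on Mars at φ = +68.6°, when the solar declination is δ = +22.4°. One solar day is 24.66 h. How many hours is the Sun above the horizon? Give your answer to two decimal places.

Sunrise equation: cos H₀ = −tan φ · tan δ = -1.0517 ≤ −1, so the Sun never sets (polar day) and H₀ = π.
Daylight = 2H₀/(2π) × 24.66 h = (3.1416/π) × 24.66 = 24.66 h.

24.66 h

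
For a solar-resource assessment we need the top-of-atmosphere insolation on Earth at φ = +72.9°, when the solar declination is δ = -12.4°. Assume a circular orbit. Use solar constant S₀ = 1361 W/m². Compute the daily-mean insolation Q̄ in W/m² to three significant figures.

Q̄ ≈ 18.1 W/m²

cos H₀ = −tan(+72.9°) tan(-12.400°) = 0.7147, H₀ = 0.7746 rad.
Bracket: H₀ sin φ sin δ + cos φ cos δ sin H₀ = 0.7746×0.95579×-0.21474 + 0.29404×0.97667×0.69945 = -0.158984 + 0.200868 = 0.041884.
Q̄ = (S₀/π) × [bracket] = (1361/π) × 0.041884 = 18.14 W/m².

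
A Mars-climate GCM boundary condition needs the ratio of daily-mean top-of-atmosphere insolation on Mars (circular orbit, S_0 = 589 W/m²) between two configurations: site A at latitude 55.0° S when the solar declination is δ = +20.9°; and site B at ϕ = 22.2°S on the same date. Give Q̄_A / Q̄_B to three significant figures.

— Configuration A (ϕ=-55.0°):
cos h₀ = −tan(-55.0°) tan(+20.900°) = 0.5454, h₀ = 0.9940 rad.
Bracket: h₀ sin ϕ sin δ + cos ϕ cos δ sin h₀ = 0.9940×-0.81915×0.35674 + 0.57358×0.93420×0.83820 = -0.290470 + 0.449140 = 0.158670.
Q̄ = (S_0/π) × [bracket] = (589/π) × 0.158670 = 29.748 W/m².
— Configuration B (ϕ=-22.2°):
cos h₀ = −tan(-22.2°) tan(+20.900°) = 0.1558, h₀ = 1.4143 rad.
Bracket: h₀ sin ϕ sin δ + cos ϕ cos δ sin h₀ = 1.4143×-0.37784×0.35674 + 0.92587×0.93420×0.98778 = -0.190634 + 0.854378 = 0.663744.
Q̄ = (S_0/π) × [bracket] = (589/π) × 0.663744 = 124.44 W/m².
Ratio Q̄_A / Q̄_B = 29.748 / 124.44 = 0.2391.

Q̄_A / Q̄_B ≈ 0.239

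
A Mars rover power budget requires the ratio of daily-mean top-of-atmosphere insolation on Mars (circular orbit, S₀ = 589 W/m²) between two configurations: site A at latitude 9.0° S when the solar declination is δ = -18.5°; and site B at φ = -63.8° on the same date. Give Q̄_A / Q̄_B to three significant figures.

Q̄_A / Q̄_B ≈ 1.05

— Configuration A (φ=-9.0°):
cos H₀ = −tan(-9.0°) tan(-18.500°) = -0.0530, H₀ = 1.6238 rad.
Bracket: H₀ sin φ sin δ + cos φ cos δ sin H₀ = 1.6238×-0.15643×-0.31730 + 0.98769×0.94832×0.99859 = 0.080598 + 0.935326 = 1.015924.
Q̄ = (S₀/π) × [bracket] = (589/π) × 1.015924 = 190.47 W/m².
— Configuration B (φ=-63.8°):
cos H₀ = −tan(-63.8°) tan(-18.500°) = -0.6800, H₀ = 2.3185 rad.
Bracket: H₀ sin φ sin δ + cos φ cos δ sin H₀ = 2.3185×-0.89726×-0.31730 + 0.44151×0.94832×0.73322 = 0.660078 + 0.306994 = 0.967072.
Q̄ = (S₀/π) × [bracket] = (589/π) × 0.967072 = 181.31 W/m².
Ratio Q̄_A / Q̄_B = 190.47 / 181.31 = 1.051.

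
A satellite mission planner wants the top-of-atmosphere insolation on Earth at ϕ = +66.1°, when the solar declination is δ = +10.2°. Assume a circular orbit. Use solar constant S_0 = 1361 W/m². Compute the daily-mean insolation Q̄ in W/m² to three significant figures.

cos h₀ = −tan(+66.1°) tan(+10.200°) = -0.4060, h₀ = 1.9889 rad.
Bracket: h₀ sin ϕ sin δ + cos ϕ cos δ sin h₀ = 1.9889×0.91425×0.17708 + 0.40514×0.98420×0.91386 = 0.321994 + 0.364391 = 0.686385.
Q̄ = (S_0/π) × [bracket] = (1361/π) × 0.686385 = 297.4 W/m².

Q̄ ≈ 297 W/m²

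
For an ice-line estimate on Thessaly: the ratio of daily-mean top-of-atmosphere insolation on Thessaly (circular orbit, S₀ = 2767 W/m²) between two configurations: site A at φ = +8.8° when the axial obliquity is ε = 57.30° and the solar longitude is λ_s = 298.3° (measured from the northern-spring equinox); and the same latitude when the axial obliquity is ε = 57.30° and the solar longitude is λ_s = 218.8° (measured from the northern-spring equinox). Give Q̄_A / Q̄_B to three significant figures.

— Configuration A (φ=+8.8°):
Solar declination: sin δ = sin ε · sin λ_s = sin 57.30° × sin 298.3° = -0.74093, so δ = -47.811°.
cos H₀ = −tan(+8.8°) tan(-47.811°) = 0.1708, H₀ = 1.3992 rad.
Bracket: H₀ sin φ sin δ + cos φ cos δ sin H₀ = 1.3992×0.15299×-0.74093 + 0.98823×0.67158×0.98531 = -0.158606 + 0.653926 = 0.495320.
Q̄ = (S₀/π) × [bracket] = (2767/π) × 0.495320 = 436.26 W/m².
— Configuration B (φ=+8.8°):
Solar declination: sin δ = sin ε · sin λ_s = sin 57.30° × sin 218.8° = -0.52729, so δ = -31.823°.
cos H₀ = −tan(+8.8°) tan(-31.823°) = 0.0961, H₀ = 1.4746 rad.
Bracket: H₀ sin φ sin δ + cos φ cos δ sin H₀ = 1.4746×0.15299×-0.52729 + 0.98823×0.84968×0.99537 = -0.118956 + 0.835792 = 0.716836.
Q̄ = (S₀/π) × [bracket] = (2767/π) × 0.716836 = 631.36 W/m².
Ratio Q̄_A / Q̄_B = 436.26 / 631.36 = 0.6910.

Q̄_A / Q̄_B ≈ 0.691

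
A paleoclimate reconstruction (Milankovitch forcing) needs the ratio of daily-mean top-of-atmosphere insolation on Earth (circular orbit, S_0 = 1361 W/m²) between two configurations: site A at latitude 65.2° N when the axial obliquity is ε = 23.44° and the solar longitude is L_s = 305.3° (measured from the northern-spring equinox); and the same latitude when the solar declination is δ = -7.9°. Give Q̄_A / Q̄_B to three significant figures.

Q̄_A / Q̄_B ≈ 0.207

— Configuration A (ϕ=+65.2°):
Solar declination: sin δ = sin ε · sin L_s = sin 23.44° × sin 305.3° = -0.32465, so δ = -18.944°.
cos h₀ = −tan(+65.2°) tan(-18.944°) = 0.7428, h₀ = 0.7335 rad.
Bracket: h₀ sin ϕ sin δ + cos ϕ cos δ sin h₀ = 0.7335×0.90778×-0.32465 + 0.41945×0.94583×0.66946 = -0.216170 + 0.265594 = 0.049424.
Q̄ = (S_0/π) × [bracket] = (1361/π) × 0.049424 = 21.411 W/m².
— Configuration B (ϕ=+65.2°):
cos h₀ = −tan(+65.2°) tan(-7.900°) = 0.3003, h₀ = 1.2658 rad.
Bracket: h₀ sin ϕ sin δ + cos ϕ cos δ sin h₀ = 1.2658×0.90778×-0.13744 + 0.41945×0.99051×0.95384 = -0.157928 + 0.396291 = 0.238363.
Q̄ = (S_0/π) × [bracket] = (1361/π) × 0.238363 = 103.26 W/m².
Ratio Q̄_A / Q̄_B = 21.411 / 103.26 = 0.2074.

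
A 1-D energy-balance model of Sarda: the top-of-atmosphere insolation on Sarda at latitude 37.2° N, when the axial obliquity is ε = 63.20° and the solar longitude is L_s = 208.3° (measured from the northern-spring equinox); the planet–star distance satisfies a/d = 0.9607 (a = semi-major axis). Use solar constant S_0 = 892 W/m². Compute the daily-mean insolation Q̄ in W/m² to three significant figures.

Q̄ ≈ 95.8 W/m²

Solar declination: sin δ = sin ε · sin L_s = sin 63.20° × sin 208.3° = -0.42316, so δ = -25.035°.
cos h₀ = −tan(+37.2°) tan(-25.035°) = 0.3545, h₀ = 1.2084 rad.
Bracket: h₀ sin ϕ sin δ + cos ϕ cos δ sin h₀ = 1.2084×0.60460×-0.42316 + 0.79653×0.90605×0.93505 = -0.309160 + 0.674822 = 0.365662.
Inverse-square distance factor (a/d)² = 0.9607² = 0.922944.
Q̄ = (S_0/π) × 0.922944 × [bracket] = (892/π) × 0.922944 × 0.365662 = 95.82 W/m².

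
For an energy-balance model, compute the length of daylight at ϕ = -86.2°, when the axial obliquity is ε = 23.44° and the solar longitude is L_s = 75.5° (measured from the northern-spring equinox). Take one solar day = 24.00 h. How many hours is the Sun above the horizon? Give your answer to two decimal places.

0.00 h

Solar declination: sin δ = sin ε · sin L_s = sin 23.44° × sin 75.5° = 0.38512, so δ = +22.651°.
cos h₀ = −tan ϕ · tan δ = 6.2828 ≥ 1, so the Sun never rises (polar night) and h₀ = 0.
Daylight = 2h₀/(2π) × 24.00 h = (0.0000/π) × 24.00 = 0.00 h.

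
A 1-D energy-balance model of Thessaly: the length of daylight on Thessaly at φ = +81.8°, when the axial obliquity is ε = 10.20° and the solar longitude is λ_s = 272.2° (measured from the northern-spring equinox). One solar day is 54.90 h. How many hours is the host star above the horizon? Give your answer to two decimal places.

0.00 h

Solar declination: sin δ = sin ε · sin λ_s = sin 10.20° × sin 272.2° = -0.17695, so δ = -10.192°.
cos H₀ = −tan φ · tan δ = 1.2477 ≥ 1, so the host star never rises (polar night) and H₀ = 0.
Daylight = 2H₀/(2π) × 54.90 h = (0.0000/π) × 54.90 = 0.00 h.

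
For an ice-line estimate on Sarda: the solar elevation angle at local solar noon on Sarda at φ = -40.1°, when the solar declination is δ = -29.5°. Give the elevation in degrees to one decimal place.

79.4°

At local noon the hour angle is zero, so the zenith angle equals |φ − δ| = |-40.1° − (-29.500°)| = 10.600°.
Elevation = 90° − 10.600° = 79.4°.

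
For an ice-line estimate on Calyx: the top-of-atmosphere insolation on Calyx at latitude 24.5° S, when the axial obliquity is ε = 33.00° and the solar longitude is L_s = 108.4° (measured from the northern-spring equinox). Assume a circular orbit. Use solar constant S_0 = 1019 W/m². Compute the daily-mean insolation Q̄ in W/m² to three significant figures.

Q̄ ≈ 153 W/m²

Solar declination: sin δ = sin ε · sin L_s = sin 33.00° × sin 108.4° = 0.51679, so δ = +31.118°.
cos h₀ = −tan(-24.5°) tan(+31.118°) = 0.2751, h₀ = 1.2921 rad.
Bracket: h₀ sin ϕ sin δ + cos ϕ cos δ sin h₀ = 1.2921×-0.41469×0.51679 + 0.90996×0.85611×0.96142 = -0.276907 + 0.748971 = 0.472064.
Q̄ = (S_0/π) × [bracket] = (1019/π) × 0.472064 = 153.1 W/m².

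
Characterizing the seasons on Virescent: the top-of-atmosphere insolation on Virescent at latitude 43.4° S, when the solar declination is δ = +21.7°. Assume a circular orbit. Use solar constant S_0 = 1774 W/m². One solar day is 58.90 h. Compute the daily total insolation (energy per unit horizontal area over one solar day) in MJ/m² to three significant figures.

cos h₀ = −tan(-43.4°) tan(+21.700°) = 0.3763, h₀ = 1.1850 rad.
Bracket: h₀ sin ϕ sin δ + cos ϕ cos δ sin h₀ = 1.1850×-0.68709×0.36975 + 0.72657×0.92913×0.92649 = -0.301051 + 0.625453 = 0.324402.
Q̄ = (S_0/π) × [bracket] = (1774/π) × 0.324402 = 183.18 W/m².
Daily total = Q̄ × 58.90 h × 3600 s/h = 183.18 × 58.90 × 3600 / 10⁶ = 38.84 MJ/m².

38.8 MJ/m²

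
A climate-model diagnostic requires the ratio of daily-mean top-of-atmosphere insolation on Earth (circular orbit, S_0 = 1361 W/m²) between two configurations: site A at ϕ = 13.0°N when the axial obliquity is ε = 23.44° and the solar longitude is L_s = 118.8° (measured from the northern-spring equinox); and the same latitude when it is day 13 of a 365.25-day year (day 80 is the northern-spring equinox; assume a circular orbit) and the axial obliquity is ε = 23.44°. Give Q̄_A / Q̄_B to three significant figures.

— Configuration A (ϕ=+13.0°):
Solar declination: sin δ = sin ε · sin L_s = sin 23.44° × sin 118.8° = 0.34858, so δ = +20.401°.
cos h₀ = −tan(+13.0°) tan(+20.401°) = -0.0859, h₀ = 1.6568 rad.
Bracket: h₀ sin ϕ sin δ + cos ϕ cos δ sin h₀ = 1.6568×0.22495×0.34858 + 0.97437×0.93728×0.99631 = 0.129915 + 0.909888 = 1.039803.
Q̄ = (S_0/π) × [bracket] = (1361/π) × 1.039803 = 450.46 W/m².
— Configuration B (ϕ=+13.0°):
Solar longitude: L_s = 360° × (13 − 80)/365.25 = -66.037°, i.e. -66.037° + 360° = 293.963°.
sin δ = sin 23.44° × sin 293.963° = -0.36350, so δ = -21.315°.
cos h₀ = −tan(+13.0°) tan(-21.315°) = 0.0901, h₀ = 1.4806 rad.
Bracket: h₀ sin ϕ sin δ + cos ϕ cos δ sin h₀ = 1.4806×0.22495×-0.36350 + 0.97437×0.93159×0.99593 = -0.121068 + 0.904019 = 0.782951.
Q̄ = (S_0/π) × [bracket] = (1361/π) × 0.782951 = 339.19 W/m².
Ratio Q̄_A / Q̄_B = 450.46 / 339.19 = 1.328.

Q̄_A / Q̄_B ≈ 1.33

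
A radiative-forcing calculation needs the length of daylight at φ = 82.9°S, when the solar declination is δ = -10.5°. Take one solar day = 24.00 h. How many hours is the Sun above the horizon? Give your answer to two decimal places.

Sunrise equation: cos H₀ = −tan φ · tan δ = -1.4880 ≤ −1, so the Sun never sets (polar day) and H₀ = π.
Daylight = 2H₀/(2π) × 24.00 h = (3.1416/π) × 24.00 = 24.00 h.

24.00 h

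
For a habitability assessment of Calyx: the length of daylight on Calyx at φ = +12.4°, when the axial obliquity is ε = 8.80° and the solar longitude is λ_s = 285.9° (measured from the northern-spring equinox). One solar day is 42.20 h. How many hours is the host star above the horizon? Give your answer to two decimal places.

Solar declination: sin δ = sin ε · sin λ_s = sin 8.80° × sin 285.9° = -0.14713, so δ = -8.461°.
cos H₀ = −tan φ · tan δ = −tan(+12.4°) × tan(-8.461°) = 0.0327, so H₀ = 1.5381 rad = 88.13°.
Daylight = 2H₀/(2π) × 42.20 h = (1.5381/π) × 42.20 = 20.66 h.

20.66 h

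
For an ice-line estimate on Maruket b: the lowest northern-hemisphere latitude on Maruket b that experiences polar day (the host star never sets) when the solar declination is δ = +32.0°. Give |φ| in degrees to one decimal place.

|φ| = 58.0°

Polar day requires cos H₀ = −tan φ tan δ ≤ −1, i.e. tan φ tan δ ≥ 1.
The boundary is |tan φ| · |tan δ| = 1, so |φ| = 90° − |δ| = 90° − 32.0° = 58.0° in the northern hemisphere.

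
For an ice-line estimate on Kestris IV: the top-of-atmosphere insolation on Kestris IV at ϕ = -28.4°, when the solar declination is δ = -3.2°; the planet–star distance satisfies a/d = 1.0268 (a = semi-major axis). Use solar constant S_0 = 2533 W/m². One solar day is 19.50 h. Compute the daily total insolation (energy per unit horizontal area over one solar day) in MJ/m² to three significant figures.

cos h₀ = −tan(-28.4°) tan(-3.200°) = -0.0302, h₀ = 1.6010 rad.
Bracket: h₀ sin ϕ sin δ + cos ϕ cos δ sin h₀ = 1.6010×-0.47562×-0.05582 + 0.87965×0.99844×0.99954 = 0.042505 + 0.877874 = 0.920379.
Inverse-square distance factor (a/d)² = 1.0268² = 1.054318.
Q̄ = (S_0/π) × 1.054318 × [bracket] = (2533/π) × 1.054318 × 0.920379 = 782.39 W/m².
Daily total = Q̄ × 19.50 h × 3600 s/h = 782.39 × 19.50 × 3600 / 10⁶ = 54.92 MJ/m².

54.9 MJ/m²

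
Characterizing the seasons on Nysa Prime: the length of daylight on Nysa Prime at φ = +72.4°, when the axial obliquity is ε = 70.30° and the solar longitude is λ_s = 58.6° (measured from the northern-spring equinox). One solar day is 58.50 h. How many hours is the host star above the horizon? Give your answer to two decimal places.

Solar declination: sin δ = sin ε · sin λ_s = sin 70.30° × sin 58.6° = 0.80359, so δ = +53.475°.
Sunrise equation: cos H₀ = −tan φ · tan δ = -4.2563 ≤ −1, so the host star never sets (polar day) and H₀ = π.
Daylight = 2H₀/(2π) × 58.50 h = (3.1416/π) × 58.50 = 58.50 h.

58.50 h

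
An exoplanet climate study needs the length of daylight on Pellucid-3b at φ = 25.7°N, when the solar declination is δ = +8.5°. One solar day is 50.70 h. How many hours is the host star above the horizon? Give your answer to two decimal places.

26.51 h

cos H₀ = −tan φ · tan δ = −tan(+25.7°) × tan(+8.500°) = -0.0719, so H₀ = 1.6428 rad = 94.12°.
Daylight = 2H₀/(2π) × 50.70 h = (1.6428/π) × 50.70 = 26.51 h.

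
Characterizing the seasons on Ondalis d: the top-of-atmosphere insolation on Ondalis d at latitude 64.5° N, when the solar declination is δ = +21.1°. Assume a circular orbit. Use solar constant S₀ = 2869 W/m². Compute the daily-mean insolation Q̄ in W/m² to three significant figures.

Q̄ ≈ 961 W/m²

cos H₀ = −tan(+64.5°) tan(+21.100°) = -0.8090, H₀ = 2.5132 rad.
Bracket: H₀ sin φ sin δ + cos φ cos δ sin H₀ = 2.5132×0.90259×0.36000 + 0.43051×0.93295×0.58782 = 0.816620 + 0.236095 = 1.052715.
Q̄ = (S₀/π) × [bracket] = (2869/π) × 1.052715 = 961.4 W/m².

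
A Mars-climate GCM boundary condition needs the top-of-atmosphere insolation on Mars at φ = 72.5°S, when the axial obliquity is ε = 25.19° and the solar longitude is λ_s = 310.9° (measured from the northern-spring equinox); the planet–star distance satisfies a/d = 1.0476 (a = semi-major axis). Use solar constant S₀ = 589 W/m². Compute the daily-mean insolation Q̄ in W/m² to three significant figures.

Solar declination: sin δ = sin ε · sin λ_s = sin 25.19° × sin 310.9° = -0.32171, so δ = -18.766°.
cos H₀ = −tan(-72.5°) tan(-18.766°) = -1.0776 ≤ −1 ⇒ polar day, H₀ = π.
Bracket: H₀ sin φ sin δ + cos φ cos δ sin H₀ = 3.1416×-0.95372×-0.32171 + 0.30071×0.94684×0.00000 = 0.963910 + 0.000000 = 0.963910.
Inverse-square distance factor (a/d)² = 1.0476² = 1.097466.
Q̄ = (S₀/π) × 1.097466 × [bracket] = (589/π) × 1.097466 × 0.963910 = 198.3 W/m².

Q̄ ≈ 198 W/m²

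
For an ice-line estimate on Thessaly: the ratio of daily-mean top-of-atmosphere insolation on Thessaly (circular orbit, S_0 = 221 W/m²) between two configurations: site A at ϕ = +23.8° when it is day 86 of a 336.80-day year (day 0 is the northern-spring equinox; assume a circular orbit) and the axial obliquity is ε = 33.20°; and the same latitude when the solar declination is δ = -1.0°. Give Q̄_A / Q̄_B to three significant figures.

Q̄_A / Q̄_B ≈ 1.27

— Configuration A (ϕ=+23.8°):
Solar longitude: L_s = 360° × (86 − 0)/336.80 = 91.924°.
sin δ = sin 33.20° × sin 91.924° = 0.54725, so δ = +33.179°.
cos h₀ = −tan(+23.8°) tan(+33.179°) = -0.2884, h₀ = 1.8633 rad.
Bracket: h₀ sin ϕ sin δ + cos ϕ cos δ sin h₀ = 1.8633×0.40355×0.54725 + 0.91496×0.83697×0.95751 = 0.411496 + 0.733255 = 1.144751.
Q̄ = (S_0/π) × [bracket] = (221/π) × 1.144751 = 80.529 W/m².
— Configuration B (ϕ=+23.8°):
cos h₀ = −tan(+23.8°) tan(-1.000°) = 0.0077, h₀ = 1.5631 rad.
Bracket: h₀ sin ϕ sin δ + cos ϕ cos δ sin h₀ = 1.5631×0.40355×-0.01745 + 0.91496×0.99985×0.99997 = -0.011007 + 0.914795 = 0.903788.
Q̄ = (S_0/π) × [bracket] = (221/π) × 0.903788 = 63.578 W/m².
Ratio Q̄_A / Q̄_B = 80.529 / 63.578 = 1.267.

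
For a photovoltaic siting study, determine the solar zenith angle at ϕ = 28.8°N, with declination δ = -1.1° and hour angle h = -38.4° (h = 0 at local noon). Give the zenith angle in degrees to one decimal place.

cos θ_z = sin ϕ sin δ + cos ϕ cos δ cos h = -0.009248 + 0.686629 = 0.677381.
θ_z = arccos(0.677381) = 47.4°.

θ_z = 47.4°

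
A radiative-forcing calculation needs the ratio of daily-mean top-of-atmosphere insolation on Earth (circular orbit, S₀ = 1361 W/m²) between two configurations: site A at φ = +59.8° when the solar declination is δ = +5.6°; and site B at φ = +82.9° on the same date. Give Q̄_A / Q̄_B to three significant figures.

Q̄_A / Q̄_B ≈ 2.03

— Configuration A (φ=+59.8°):
cos H₀ = −tan(+59.8°) tan(+5.600°) = -0.1685, H₀ = 1.7401 rad.
Bracket: H₀ sin φ sin δ + cos φ cos δ sin H₀ = 1.7401×0.86427×0.09758 + 0.50302×0.99523×0.98571 = 0.146752 + 0.493467 = 0.640219.
Q̄ = (S₀/π) × [bracket] = (1361/π) × 0.640219 = 277.36 W/m².
— Configuration B (φ=+82.9°):
cos H₀ = −tan(+82.9°) tan(+5.600°) = -0.7872, H₀ = 2.4771 rad.
Bracket: H₀ sin φ sin δ + cos φ cos δ sin H₀ = 2.4771×0.99233×0.09758 + 0.12360×0.99523×0.61670 = 0.239861 + 0.075861 = 0.315722.
Q̄ = (S₀/π) × [bracket] = (1361/π) × 0.315722 = 136.78 W/m².
Ratio Q̄_A / Q̄_B = 277.36 / 136.78 = 2.028.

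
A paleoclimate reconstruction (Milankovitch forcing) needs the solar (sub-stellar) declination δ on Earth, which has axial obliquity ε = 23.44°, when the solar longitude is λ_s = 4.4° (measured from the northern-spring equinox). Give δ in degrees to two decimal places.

sin δ = sin ε · sin λ_s = sin 23.44° × sin 4.4° = 0.030518.
δ = arcsin(0.030518) = +1.75°.

δ = +1.75°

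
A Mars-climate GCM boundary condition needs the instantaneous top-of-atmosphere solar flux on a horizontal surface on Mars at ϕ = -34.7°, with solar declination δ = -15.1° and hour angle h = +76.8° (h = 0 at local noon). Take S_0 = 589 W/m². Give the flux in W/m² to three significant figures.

cos θ_z = sin ϕ sin δ + cos ϕ cos δ cos h = 0.148300 + 0.181255 = 0.329555.
Flux = S_0 · cos θ_z = 589 × 0.329555 = 194.1 W/m².

194 W/m²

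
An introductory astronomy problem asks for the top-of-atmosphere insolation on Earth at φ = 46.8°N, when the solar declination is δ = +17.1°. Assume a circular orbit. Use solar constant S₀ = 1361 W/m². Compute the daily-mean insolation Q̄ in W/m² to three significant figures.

Q̄ ≈ 445 W/m²

cos H₀ = −tan(+46.8°) tan(+17.100°) = -0.3276, H₀ = 1.9046 rad.
Bracket: H₀ sin φ sin δ + cos φ cos δ sin H₀ = 1.9046×0.72897×0.29404 + 0.68455×0.95579×0.94482 = 0.408244 + 0.618183 = 1.026427.
Q̄ = (S₀/π) × [bracket] = (1361/π) × 1.026427 = 444.7 W/m².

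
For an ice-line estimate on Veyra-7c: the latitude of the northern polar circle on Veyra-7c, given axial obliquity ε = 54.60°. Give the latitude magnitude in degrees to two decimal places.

The polar circle is the lowest latitude that experiences at least one full rotation of continuous daylight at the northern-summer solstice; it lies at |φ| = 90° − ε = 90° − 54.60° = 35.40°.

35.40°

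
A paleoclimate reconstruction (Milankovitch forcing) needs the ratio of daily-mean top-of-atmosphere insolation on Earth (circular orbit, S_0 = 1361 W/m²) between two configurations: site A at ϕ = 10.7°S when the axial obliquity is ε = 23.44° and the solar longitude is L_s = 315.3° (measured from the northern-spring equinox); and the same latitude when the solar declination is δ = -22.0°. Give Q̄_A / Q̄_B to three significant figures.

Q̄_A / Q̄_B ≈ 1.00

— Configuration A (ϕ=-10.7°):
Solar declination: sin δ = sin ε · sin L_s = sin 23.44° × sin 315.3° = -0.27980, so δ = -16.248°.
cos h₀ = −tan(-10.7°) tan(-16.248°) = -0.0551, h₀ = 1.6259 rad.
Bracket: h₀ sin ϕ sin δ + cos ϕ cos δ sin h₀ = 1.6259×-0.18567×-0.27980 + 0.98261×0.96006×0.99848 = 0.084466 + 0.941931 = 1.026397.
Q̄ = (S_0/π) × [bracket] = (1361/π) × 1.026397 = 444.66 W/m².
— Configuration B (ϕ=-10.7°):
cos h₀ = −tan(-10.7°) tan(-22.000°) = -0.0763, h₀ = 1.6472 rad.
Bracket: h₀ sin ϕ sin δ + cos ϕ cos δ sin h₀ = 1.6472×-0.18567×-0.37461 + 0.98261×0.92718×0.99708 = 0.114569 + 0.908396 = 1.022965.
Q̄ = (S_0/π) × [bracket] = (1361/π) × 1.022965 = 443.17 W/m².
Ratio Q̄_A / Q̄_B = 444.66 / 443.17 = 1.003.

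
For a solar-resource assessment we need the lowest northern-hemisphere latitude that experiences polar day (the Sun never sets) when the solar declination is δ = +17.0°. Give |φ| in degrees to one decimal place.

|φ| = 73.0°

Polar day requires cos H₀ = −tan φ tan δ ≤ −1, i.e. tan φ tan δ ≥ 1.
The boundary is |tan φ| · |tan δ| = 1, so |φ| = 90° − |δ| = 90° − 17.0° = 73.0° in the northern hemisphere.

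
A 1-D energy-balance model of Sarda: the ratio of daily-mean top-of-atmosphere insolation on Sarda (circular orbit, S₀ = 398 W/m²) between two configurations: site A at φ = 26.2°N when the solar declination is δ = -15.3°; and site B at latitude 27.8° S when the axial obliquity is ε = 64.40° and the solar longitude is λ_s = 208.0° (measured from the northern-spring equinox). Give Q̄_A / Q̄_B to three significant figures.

— Configuration A (φ=+26.2°):
cos H₀ = −tan(+26.2°) tan(-15.300°) = 0.1346, H₀ = 1.4358 rad.
Bracket: H₀ sin φ sin δ + cos φ cos δ sin H₀ = 1.4358×0.44151×-0.26387 + 0.89726×0.96456×0.99090 = -0.167272 + 0.857585 = 0.690313.
Q̄ = (S₀/π) × [bracket] = (398/π) × 0.690313 = 87.454 W/m².
— Configuration B (φ=-27.8°):
Solar declination: sin δ = sin ε · sin λ_s = sin 64.40° × sin 208.0° = -0.42338, so δ = -25.048°.
cos H₀ = −tan(-27.8°) tan(-25.048°) = -0.2464, H₀ = 1.8198 rad.
Bracket: H₀ sin φ sin δ + cos φ cos δ sin H₀ = 1.8198×-0.46639×-0.42338 + 0.88458×0.90595×0.96917 = 0.359338 + 0.776679 = 1.136017.
Q̄ = (S₀/π) × [bracket] = (398/π) × 1.136017 = 143.92 W/m².
Ratio Q̄_A / Q̄_B = 87.454 / 143.92 = 0.6077.

Q̄_A / Q̄_B ≈ 0.608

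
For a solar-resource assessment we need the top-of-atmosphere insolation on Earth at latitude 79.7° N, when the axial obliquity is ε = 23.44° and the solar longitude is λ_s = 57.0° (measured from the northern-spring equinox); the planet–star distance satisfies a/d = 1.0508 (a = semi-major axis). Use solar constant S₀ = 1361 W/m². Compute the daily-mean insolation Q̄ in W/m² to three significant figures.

Solar declination: sin δ = sin ε · sin λ_s = sin 23.44° × sin 57.0° = 0.33361, so δ = +19.488°.
cos H₀ = −tan(+79.7°) tan(+19.488°) = -1.9473 ≤ −1 ⇒ polar day, H₀ = π.
Bracket: H₀ sin φ sin δ + cos φ cos δ sin H₀ = 3.1416×0.98389×0.33361 + 0.17880×0.94271×0.00000 = 1.031185 + 0.000000 = 1.031185.
Inverse-square distance factor (a/d)² = 1.0508² = 1.104181.
Q̄ = (S₀/π) × 1.104181 × [bracket] = (1361/π) × 1.104181 × 1.031185 = 493.3 W/m².

Q̄ ≈ 493 W/m²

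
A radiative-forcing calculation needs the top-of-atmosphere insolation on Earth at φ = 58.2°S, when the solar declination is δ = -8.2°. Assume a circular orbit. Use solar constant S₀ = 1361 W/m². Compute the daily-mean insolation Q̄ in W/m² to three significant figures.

cos H₀ = −tan(-58.2°) tan(-8.200°) = -0.2324, H₀ = 1.8054 rad.
Bracket: H₀ sin φ sin δ + cos φ cos δ sin H₀ = 1.8054×-0.84989×-0.14263 + 0.52696×0.98978×0.97262 = 0.218850 + 0.507294 = 0.726144.
Q̄ = (S₀/π) × [bracket] = (1361/π) × 0.726144 = 314.6 W/m².

Q̄ ≈ 315 W/m²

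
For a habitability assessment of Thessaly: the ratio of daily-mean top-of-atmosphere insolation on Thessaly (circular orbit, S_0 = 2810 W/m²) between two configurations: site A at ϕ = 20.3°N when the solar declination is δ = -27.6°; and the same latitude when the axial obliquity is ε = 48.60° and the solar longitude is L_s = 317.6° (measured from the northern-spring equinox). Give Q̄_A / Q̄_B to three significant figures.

Q̄_A / Q̄_B ≈ 1.08

— Configuration A (ϕ=+20.3°):
cos h₀ = −tan(+20.3°) tan(-27.600°) = 0.1934, h₀ = 1.3762 rad.
Bracket: h₀ sin ϕ sin δ + cos ϕ cos δ sin h₀ = 1.3762×0.34694×-0.46330 + 0.93789×0.88620×0.98112 = -0.221207 + 0.815466 = 0.594259.
Q̄ = (S_0/π) × [bracket] = (2810/π) × 0.594259 = 531.54 W/m².
— Configuration B (ϕ=+20.3°):
Solar declination: sin δ = sin ε · sin L_s = sin 48.60° × sin 317.6° = -0.50580, so δ = -30.385°.
cos h₀ = −tan(+20.3°) tan(-30.385°) = 0.2169, h₀ = 1.3522 rad.
Bracket: h₀ sin ϕ sin δ + cos ϕ cos δ sin h₀ = 1.3522×0.34694×-0.50580 + 0.93789×0.86265×0.97620 = -0.237287 + 0.789815 = 0.552528.
Q̄ = (S_0/π) × [bracket] = (2810/π) × 0.552528 = 494.21 W/m².
Ratio Q̄_A / Q̄_B = 531.54 / 494.21 = 1.076.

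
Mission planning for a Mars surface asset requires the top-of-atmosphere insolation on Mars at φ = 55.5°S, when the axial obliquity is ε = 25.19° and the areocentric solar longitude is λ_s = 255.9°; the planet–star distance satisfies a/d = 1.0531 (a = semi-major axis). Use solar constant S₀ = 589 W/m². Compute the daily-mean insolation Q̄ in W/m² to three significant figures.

sin δ = sin 25.19° × sin 255.9° = -0.41280, so δ = -24.381°.
cos H₀ = −tan(-55.5°) tan(-24.381°) = -0.6594, H₀ = 2.2909 rad.
Bracket: H₀ sin φ sin δ + cos φ cos δ sin H₀ = 2.2909×-0.82413×-0.41280 + 0.56641×0.91082×0.75176 = 0.779366 + 0.387831 = 1.167197.
Inverse-square distance factor (a/d)² = 1.0531² = 1.109020.
Q̄ = (S₀/π) × 1.109020 × [bracket] = (589/π) × 1.109020 × 1.167197 = 242.7 W/m².

Q̄ ≈ 243 W/m²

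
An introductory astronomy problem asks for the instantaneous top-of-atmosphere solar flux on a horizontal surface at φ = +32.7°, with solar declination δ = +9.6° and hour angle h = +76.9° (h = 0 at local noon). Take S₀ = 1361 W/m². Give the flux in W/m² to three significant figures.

cos θ_z = sin φ sin δ + cos φ cos δ cos h = 0.090095 + 0.188059 = 0.278154.
Flux = S₀ · cos θ_z = 1361 × 0.278154 = 378.6 W/m².

379 W/m²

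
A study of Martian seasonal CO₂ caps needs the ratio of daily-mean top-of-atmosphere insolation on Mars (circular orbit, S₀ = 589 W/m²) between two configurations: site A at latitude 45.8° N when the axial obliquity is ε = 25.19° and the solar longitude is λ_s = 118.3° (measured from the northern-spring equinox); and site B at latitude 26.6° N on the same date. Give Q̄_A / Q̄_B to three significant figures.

— Configuration A (φ=+45.8°):
Solar declination: sin δ = sin ε · sin λ_s = sin 25.19° × sin 118.3° = 0.37475, so δ = +22.009°.
cos H₀ = −tan(+45.8°) tan(+22.009°) = -0.4157, H₀ = 1.9995 rad.
Bracket: H₀ sin φ sin δ + cos φ cos δ sin H₀ = 1.9995×0.71691×0.37475 + 0.69717×0.92713×0.90952 = 0.537190 + 0.587884 = 1.125074.
Q̄ = (S₀/π) × [bracket] = (589/π) × 1.125074 = 210.93 W/m².
— Configuration B (φ=+26.6°):
cos H₀ = −tan(+26.6°) tan(+22.009°) = -0.2024, H₀ = 1.7746 rad.
Bracket: H₀ sin φ sin δ + cos φ cos δ sin H₀ = 1.7746×0.44776×0.37475 + 0.89415×0.92713×0.97930 = 0.297774 + 0.811833 = 1.109607.
Q̄ = (S₀/π) × [bracket] = (589/π) × 1.109607 = 208.03 W/m².
Ratio Q̄_A / Q̄_B = 210.93 / 208.03 = 1.014.

Q̄_A / Q̄_B ≈ 1.01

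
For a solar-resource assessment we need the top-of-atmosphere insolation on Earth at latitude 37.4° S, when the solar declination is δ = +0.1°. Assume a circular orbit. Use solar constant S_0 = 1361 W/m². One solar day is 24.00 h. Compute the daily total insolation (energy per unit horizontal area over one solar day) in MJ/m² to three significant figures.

cos h₀ = −tan(-37.4°) tan(+0.100°) = 0.0013, h₀ = 1.5695 rad.
Bracket: h₀ sin ϕ sin δ + cos ϕ cos δ sin h₀ = 1.5695×-0.60738×0.00175 + 0.79441×1.00000×1.00000 = -0.001668 + 0.794410 = 0.792742.
Q̄ = (S_0/π) × [bracket] = (1361/π) × 0.792742 = 343.43 W/m².
Daily total = Q̄ × 24.00 h × 3600 s/h = 343.43 × 24.00 × 3600 / 10⁶ = 29.67 MJ/m².

29.7 MJ/m²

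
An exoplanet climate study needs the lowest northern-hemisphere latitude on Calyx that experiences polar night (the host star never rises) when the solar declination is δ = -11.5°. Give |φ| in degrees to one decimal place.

Polar night requires cos H₀ = −tan φ tan δ ≥ 1, i.e. tan φ tan δ ≤ −1.
The boundary is |tan φ| · |tan δ| = 1, so |φ| = 90° − |δ| = 90° − 11.5° = 78.5° in the northern hemisphere.

|φ| = 78.5°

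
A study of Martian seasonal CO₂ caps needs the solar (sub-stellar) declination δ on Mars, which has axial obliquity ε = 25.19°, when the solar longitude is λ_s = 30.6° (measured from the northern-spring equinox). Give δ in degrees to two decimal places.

δ = +12.51°

sin δ = sin ε · sin λ_s = sin 25.19° × sin 30.6° = 0.216659.
δ = arcsin(0.216659) = +12.51°.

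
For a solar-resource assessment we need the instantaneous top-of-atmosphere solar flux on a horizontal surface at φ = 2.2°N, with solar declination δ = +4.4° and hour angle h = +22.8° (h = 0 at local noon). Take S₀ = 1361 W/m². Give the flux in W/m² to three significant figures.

cos θ_z = sin φ sin δ + cos φ cos δ cos h = 0.002945 + 0.918469 = 0.921414.
Flux = S₀ · cos θ_z = 1361 × 0.921414 = 1254 W/m².

1.25e+03 W/m²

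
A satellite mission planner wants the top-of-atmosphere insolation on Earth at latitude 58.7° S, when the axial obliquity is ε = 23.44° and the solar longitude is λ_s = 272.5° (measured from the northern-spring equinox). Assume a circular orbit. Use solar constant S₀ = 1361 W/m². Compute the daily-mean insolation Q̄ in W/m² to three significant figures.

Q̄ ≈ 493 W/m²

Solar declination: sin δ = sin ε · sin λ_s = sin 23.44° × sin 272.5° = -0.39741, so δ = -23.416°.
cos H₀ = −tan(-58.7°) tan(-23.416°) = -0.7123, H₀ = 2.3635 rad.
Bracket: H₀ sin φ sin δ + cos φ cos δ sin H₀ = 2.3635×-0.85446×-0.39741 + 0.51952×0.91764×0.70189 = 0.802576 + 0.334614 = 1.137190.
Q̄ = (S₀/π) × [bracket] = (1361/π) × 1.137190 = 492.7 W/m².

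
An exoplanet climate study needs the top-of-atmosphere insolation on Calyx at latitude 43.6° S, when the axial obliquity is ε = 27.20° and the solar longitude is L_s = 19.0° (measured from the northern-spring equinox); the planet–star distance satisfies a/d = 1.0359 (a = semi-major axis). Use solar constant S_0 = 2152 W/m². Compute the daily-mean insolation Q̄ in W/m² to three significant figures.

Solar declination: sin δ = sin ε · sin L_s = sin 27.20° × sin 19.0° = 0.14882, so δ = +8.558°.
cos h₀ = −tan(-43.6°) tan(+8.558°) = 0.1433, h₀ = 1.4270 rad.
Bracket: h₀ sin ϕ sin δ + cos ϕ cos δ sin h₀ = 1.4270×-0.68962×0.14882 + 0.72417×0.98886×0.98968 = -0.146452 + 0.708713 = 0.562261.
Inverse-square distance factor (a/d)² = 1.0359² = 1.073089.
Q̄ = (S_0/π) × 1.073089 × [bracket] = (2152/π) × 1.073089 × 0.562261 = 413.3 W/m².

Q̄ ≈ 413 W/m²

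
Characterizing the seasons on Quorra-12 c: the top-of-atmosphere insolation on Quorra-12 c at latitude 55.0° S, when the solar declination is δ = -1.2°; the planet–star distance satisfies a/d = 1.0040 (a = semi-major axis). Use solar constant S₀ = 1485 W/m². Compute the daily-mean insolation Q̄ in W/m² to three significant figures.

cos H₀ = −tan(-55.0°) tan(-1.200°) = -0.0299, H₀ = 1.6007 rad.
Bracket: H₀ sin φ sin δ + cos φ cos δ sin H₀ = 1.6007×-0.81915×-0.02094 + 0.57358×0.99978×0.99955 = 0.027457 + 0.573196 = 0.600653.
Inverse-square distance factor (a/d)² = 1.0040² = 1.008016.
Q̄ = (S₀/π) × 1.008016 × [bracket] = (1485/π) × 1.008016 × 0.600653 = 286.2 W/m².

Q̄ ≈ 286 W/m²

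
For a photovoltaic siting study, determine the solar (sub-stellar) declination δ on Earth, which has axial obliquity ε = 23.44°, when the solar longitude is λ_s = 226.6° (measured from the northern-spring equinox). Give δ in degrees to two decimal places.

sin δ = sin ε · sin λ_s = sin 23.44° × sin 226.6° = -0.289023.
δ = arcsin(-0.289023) = -16.80°.

δ = -16.80°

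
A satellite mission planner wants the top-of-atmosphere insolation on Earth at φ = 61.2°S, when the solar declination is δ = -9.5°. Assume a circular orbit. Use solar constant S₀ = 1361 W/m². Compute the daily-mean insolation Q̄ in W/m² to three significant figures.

Q̄ ≈ 314 W/m²

cos H₀ = −tan(-61.2°) tan(-9.500°) = -0.3044, H₀ = 1.8801 rad.
Bracket: H₀ sin φ sin δ + cos φ cos δ sin H₀ = 1.8801×-0.87631×-0.16505 + 0.48175×0.98629×0.95255 = 0.271928 + 0.452600 = 0.724528.
Q̄ = (S₀/π) × [bracket] = (1361/π) × 0.724528 = 313.9 W/m².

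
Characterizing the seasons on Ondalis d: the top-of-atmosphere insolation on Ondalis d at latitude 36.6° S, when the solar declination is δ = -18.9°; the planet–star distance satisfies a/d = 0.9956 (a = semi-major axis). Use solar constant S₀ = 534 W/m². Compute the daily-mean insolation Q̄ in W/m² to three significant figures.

Q̄ ≈ 183 W/m²

cos H₀ = −tan(-36.6°) tan(-18.900°) = -0.2543, H₀ = 1.8279 rad.
Bracket: H₀ sin φ sin δ + cos φ cos δ sin H₀ = 1.8279×-0.59622×-0.32392 + 0.80282×0.94609×0.96713 = 0.353018 + 0.734574 = 1.087592.
Inverse-square distance factor (a/d)² = 0.9956² = 0.991219.
Q̄ = (S₀/π) × 0.991219 × [bracket] = (534/π) × 0.991219 × 1.087592 = 183.2 W/m².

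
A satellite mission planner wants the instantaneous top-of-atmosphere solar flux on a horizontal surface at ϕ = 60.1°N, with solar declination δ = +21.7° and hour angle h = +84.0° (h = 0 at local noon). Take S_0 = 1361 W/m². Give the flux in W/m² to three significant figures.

cos θ_z = sin ϕ sin δ + cos ϕ cos δ cos h = 0.320532 + 0.048414 = 0.368946.
Flux = S_0 · cos θ_z = 1361 × 0.368946 = 502.1 W/m².

502 W/m²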